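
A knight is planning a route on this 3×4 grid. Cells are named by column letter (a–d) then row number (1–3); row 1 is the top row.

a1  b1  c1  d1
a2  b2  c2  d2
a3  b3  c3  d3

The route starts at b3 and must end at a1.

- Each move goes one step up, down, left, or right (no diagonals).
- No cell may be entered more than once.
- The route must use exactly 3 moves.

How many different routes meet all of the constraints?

Need simple routes of exactly 3 moves from b3 to a1 (Manhattan distance 3, so 0 moves are spent on a detour and 0 undoing it).
Enumerating: b3 b2 b1 a1 | b3 b2 a2 a1 | b3 a3 a2 a1.
That gives 3 routes.

3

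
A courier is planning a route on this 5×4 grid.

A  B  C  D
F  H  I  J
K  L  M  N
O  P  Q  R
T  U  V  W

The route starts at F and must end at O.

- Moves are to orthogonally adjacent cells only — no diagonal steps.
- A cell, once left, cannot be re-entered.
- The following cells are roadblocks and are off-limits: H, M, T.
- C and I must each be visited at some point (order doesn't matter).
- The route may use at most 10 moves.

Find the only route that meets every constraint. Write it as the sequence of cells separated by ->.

F -> A -> B -> C -> I -> J -> N -> R -> Q -> P -> O

Any route must reach C and I and still end at O within 10 moves, so the order of the required stops is forced.
Route from F: up to A, 2× right (reaching C), down to I, right to J, 2× down (reaching R), 3× left (reaching O) — 10 moves in all.
Check: all required cells visited; 10 ≤ 10 moves.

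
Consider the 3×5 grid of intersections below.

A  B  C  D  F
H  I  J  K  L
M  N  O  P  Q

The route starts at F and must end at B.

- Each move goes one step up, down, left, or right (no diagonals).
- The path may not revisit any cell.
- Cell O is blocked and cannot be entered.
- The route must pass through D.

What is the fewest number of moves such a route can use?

3

Any route passes through D somewhere between F and B. Summing Manhattan distances along the two legs (F → D → B) gives a lower bound of 1 + 2 = 3 moves.
A route of 3 moves achieves this: F → D → C → B.
Since 3 matches the lower bound, it is optimal.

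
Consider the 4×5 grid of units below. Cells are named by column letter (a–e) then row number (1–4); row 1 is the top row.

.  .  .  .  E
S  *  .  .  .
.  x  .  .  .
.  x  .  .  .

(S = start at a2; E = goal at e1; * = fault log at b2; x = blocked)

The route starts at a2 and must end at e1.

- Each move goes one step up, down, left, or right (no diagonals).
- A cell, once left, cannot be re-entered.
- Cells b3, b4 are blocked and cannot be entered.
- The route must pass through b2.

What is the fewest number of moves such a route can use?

5

Any route passes through b2 somewhere between a2 and e1. Summing Manhattan distances along the two legs (a2 → b2 → e1) gives a lower bound of 1 + 4 = 5 moves.
A route of 5 moves achieves this: a2 → b2 → b1 → c1 → d1 → e1.
Since 5 matches the lower bound, it is optimal.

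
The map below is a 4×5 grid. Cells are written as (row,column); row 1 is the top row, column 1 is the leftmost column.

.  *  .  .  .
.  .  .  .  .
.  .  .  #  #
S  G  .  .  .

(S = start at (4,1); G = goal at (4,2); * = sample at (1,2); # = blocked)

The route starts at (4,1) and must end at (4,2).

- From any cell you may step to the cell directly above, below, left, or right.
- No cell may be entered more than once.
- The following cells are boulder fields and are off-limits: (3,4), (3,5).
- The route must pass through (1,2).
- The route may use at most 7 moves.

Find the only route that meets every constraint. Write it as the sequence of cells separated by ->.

(4,1) -> (3,1) -> (2,1) -> (1,1) -> (1,2) -> (2,2) -> (3,2) -> (4,2)

The budget equals the shortest possible length, so every move has to be on a shortest route through the required cells.
Route from (4,1): up 3 to (1,1), right 1 to (1,2), down 3 to (4,2) — 7 moves in all.
Check: all required cells visited; 7 ≤ 7 moves.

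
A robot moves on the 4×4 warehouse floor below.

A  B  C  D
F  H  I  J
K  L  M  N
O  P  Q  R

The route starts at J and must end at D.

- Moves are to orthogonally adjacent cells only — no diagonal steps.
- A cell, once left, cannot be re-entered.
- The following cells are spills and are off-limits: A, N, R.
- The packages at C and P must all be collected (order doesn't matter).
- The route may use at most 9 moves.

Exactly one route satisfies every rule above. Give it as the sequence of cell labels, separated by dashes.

J - I - M - Q - P - L - H - B - C - D

The 9-move cap with required stops at C, P leaves no slack for detours.
Route from J: left to I, 2× down (reaching Q), left to P, 3× up (reaching B), 2× right (reaching D) — 9 moves in all.
Check: all required cells visited; 9 ≤ 9 moves.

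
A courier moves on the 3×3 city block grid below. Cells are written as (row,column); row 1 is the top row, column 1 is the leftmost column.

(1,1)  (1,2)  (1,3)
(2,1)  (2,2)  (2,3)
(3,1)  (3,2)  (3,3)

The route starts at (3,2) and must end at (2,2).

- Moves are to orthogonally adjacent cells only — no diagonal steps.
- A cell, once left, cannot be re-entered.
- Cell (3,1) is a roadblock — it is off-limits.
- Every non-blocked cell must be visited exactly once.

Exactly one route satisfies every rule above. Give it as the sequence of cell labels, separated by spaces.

(3,2) (3,3) (2,3) (1,3) (1,2) (1,1) (2,1) (2,2)

Need to visit all 8 open cells exactly once, starting at (3,2) and ending at (2,2).
Route from (3,2): right 1 to (3,3), up 2 to (1,3), left 2 to (1,1), down 1 to (2,1), right 1 to (2,2) — 7 moves in all.
Check: all 8 open cells covered.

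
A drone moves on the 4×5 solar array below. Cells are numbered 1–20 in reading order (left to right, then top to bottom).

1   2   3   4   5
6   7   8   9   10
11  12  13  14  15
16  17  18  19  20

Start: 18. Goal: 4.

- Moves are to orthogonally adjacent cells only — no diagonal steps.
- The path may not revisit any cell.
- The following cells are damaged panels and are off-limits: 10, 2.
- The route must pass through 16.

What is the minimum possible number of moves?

Any route passes through 16 somewhere between 18 and 4. Summing Manhattan distances along the two legs (18 → 16 → 4) gives a lower bound of 2 + 6 = 8 moves.
A route of 8 moves achieves this: 18 → 17 → 16 → 11 → 6 → 7 → 8 → 3 → 4.
Since 8 matches the lower bound, it is optimal.

8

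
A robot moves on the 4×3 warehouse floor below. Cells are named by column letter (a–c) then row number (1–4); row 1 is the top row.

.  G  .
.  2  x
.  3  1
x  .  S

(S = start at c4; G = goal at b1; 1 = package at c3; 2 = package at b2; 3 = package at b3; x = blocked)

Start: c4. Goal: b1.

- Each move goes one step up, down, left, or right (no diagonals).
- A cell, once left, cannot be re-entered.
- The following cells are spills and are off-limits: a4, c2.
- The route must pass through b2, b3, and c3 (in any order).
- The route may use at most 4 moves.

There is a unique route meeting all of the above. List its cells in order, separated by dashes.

c4 - c3 - b3 - b2 - b1

Any route must reach b2, b3, and c3 and still end at b1 within 4 moves, so the order of the required stops is forced.
Route from c4: up 1 to c3, left 1 to b3, up 2 to b1 — 4 moves in all.
Check: all required cells visited; 4 ≤ 4 moves.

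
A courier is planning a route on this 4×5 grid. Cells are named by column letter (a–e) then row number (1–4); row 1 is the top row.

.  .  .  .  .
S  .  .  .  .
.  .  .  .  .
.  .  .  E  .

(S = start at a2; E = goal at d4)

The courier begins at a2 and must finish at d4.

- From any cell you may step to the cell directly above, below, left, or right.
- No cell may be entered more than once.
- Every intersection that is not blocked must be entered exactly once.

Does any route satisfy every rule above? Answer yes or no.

One route that works: a2 → a1 → b1 → b2 → b3 → a3 → a4 → b4 → c4 → c3 → c2 → c1 → d1 → e1 → e2 → d2 → d3 → e3 → e4 → d4.

yes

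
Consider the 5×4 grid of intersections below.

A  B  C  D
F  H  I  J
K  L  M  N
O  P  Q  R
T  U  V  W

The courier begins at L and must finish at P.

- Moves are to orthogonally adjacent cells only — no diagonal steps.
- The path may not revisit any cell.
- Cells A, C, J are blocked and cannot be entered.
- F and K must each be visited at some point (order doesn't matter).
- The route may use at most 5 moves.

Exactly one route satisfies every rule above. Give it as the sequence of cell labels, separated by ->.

Any route must reach F and K and still end at P within 5 moves, so the order of the required stops is forced.
Route from L: up to H, left to F, 2× down (reaching O), right to P — 5 moves in all.
Check: all required cells visited; 5 ≤ 5 moves.

L -> H -> F -> K -> O -> P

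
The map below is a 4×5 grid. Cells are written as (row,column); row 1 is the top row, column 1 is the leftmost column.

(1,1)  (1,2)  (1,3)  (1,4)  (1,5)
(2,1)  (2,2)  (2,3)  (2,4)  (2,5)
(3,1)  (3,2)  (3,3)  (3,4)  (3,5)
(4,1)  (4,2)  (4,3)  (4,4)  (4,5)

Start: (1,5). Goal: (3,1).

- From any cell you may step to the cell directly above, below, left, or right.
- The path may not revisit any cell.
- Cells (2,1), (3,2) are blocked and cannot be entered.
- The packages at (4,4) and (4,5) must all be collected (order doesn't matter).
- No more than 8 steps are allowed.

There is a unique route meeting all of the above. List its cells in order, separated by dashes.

The budget equals the shortest possible length, so every move has to be on a shortest route through the required cells.
Route from (1,5): 3× down (reaching (4,5)), 4× left (reaching (4,1)), up to (3,1) — 8 moves in all.
Check: all required cells visited; 8 ≤ 8 moves.

(1,5) - (2,5) - (3,5) - (4,5) - (4,4) - (4,3) - (4,2) - (4,1) - (3,1)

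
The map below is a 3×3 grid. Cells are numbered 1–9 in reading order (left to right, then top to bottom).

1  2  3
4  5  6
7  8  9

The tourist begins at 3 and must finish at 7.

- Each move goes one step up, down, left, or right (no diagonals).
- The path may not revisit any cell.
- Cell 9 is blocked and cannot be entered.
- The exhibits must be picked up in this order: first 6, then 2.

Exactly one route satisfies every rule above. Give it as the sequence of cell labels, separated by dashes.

3 - 6 - 5 - 2 - 1 - 4 - 7

The waypoints must appear in the order 6, 2, with no cell reused.
Route from 3: down 1 to 6, left 1 to 5, up 1 to 2, left 1 to 1, down 2 to 7 — 6 moves in all.
Check: order respected (6 at step 1, 2 at step 3).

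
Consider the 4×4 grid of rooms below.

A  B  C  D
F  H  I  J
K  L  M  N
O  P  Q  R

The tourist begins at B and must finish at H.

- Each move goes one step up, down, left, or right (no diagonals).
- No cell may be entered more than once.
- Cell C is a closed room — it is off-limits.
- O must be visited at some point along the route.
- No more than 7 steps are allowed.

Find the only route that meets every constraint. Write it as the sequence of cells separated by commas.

B, A, F, K, O, P, L, H

Any route must reach O and still end at H within 7 moves, so the order of the required stops is forced.
Route from B: left 1 to A, down 3 to O, right 1 to P, up 2 to H — 7 moves in all.
Check: all required cells visited; 7 ≤ 7 moves.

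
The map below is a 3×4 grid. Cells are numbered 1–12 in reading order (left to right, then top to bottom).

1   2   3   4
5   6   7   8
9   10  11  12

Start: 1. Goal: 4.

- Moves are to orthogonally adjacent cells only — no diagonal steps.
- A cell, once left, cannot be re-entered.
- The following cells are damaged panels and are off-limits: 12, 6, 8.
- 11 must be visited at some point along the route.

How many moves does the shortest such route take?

7

Any route passes through 11 somewhere between 1 and 4. Summing Manhattan distances along the two legs (1 → 11 → 4) gives a lower bound of 4 + 3 = 7 moves.
A route of 7 moves achieves this: 1 → 5 → 9 → 10 → 11 → 7 → 3 → 4.
Since 7 matches the lower bound, it is optimal.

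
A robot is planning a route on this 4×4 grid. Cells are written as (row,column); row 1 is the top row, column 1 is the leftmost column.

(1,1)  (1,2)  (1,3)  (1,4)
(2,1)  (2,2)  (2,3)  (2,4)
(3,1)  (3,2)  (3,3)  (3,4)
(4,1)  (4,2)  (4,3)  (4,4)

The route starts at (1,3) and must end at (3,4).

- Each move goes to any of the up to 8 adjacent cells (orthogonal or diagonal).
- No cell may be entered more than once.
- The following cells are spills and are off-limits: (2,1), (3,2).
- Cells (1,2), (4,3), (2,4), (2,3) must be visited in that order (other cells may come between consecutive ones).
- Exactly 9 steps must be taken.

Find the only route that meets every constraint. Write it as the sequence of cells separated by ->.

The waypoints must appear in the order (1,2), (4,3), (2,4), (2,3), with no cell reused.
Route from (1,3): left 1 to (1,2), down 1 to (2,2), down-left 1 to (3,1), down-right 1 to (4,2), right 1 to (4,3), up 1 to (3,3), up-right 1 to (2,4), left 1 to (2,3), down-right 1 to (3,4) — 9 moves in all.
Check: order respected ((1,2) at step 1, (4,3) at step 5, (2,4) at step 7, (2,3) at step 8); 9 moves as required.

(1,3) -> (1,2) -> (2,2) -> (3,1) -> (4,2) -> (4,3) -> (3,3) -> (2,4) -> (2,3) -> (3,4)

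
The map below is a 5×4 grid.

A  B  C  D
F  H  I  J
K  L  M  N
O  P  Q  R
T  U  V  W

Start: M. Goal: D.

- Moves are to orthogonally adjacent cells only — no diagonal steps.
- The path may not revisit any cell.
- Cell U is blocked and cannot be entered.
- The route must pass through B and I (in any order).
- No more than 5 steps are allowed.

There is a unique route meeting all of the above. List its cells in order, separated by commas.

The 5-move cap with required stops at B, I leaves no slack for detours.
Route from M: up to I, left to H, up to B, 2× right (reaching D) — 5 moves in all.
Check: all required cells visited; 5 ≤ 5 moves.

M, I, H, B, C, D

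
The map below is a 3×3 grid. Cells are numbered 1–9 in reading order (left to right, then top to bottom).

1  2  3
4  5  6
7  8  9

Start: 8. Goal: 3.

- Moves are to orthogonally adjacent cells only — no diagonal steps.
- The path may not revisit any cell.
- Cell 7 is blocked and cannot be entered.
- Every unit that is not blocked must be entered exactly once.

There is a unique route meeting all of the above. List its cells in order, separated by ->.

Need to visit all 8 open cells exactly once, starting at 8 and ending at 3.
Cell 1 has only two open neighbours (4 and 2), so the path must pass straight through it: one of those is the cell it's entered from and the other is where it exits.
Route from 8: right 1 to 9, up 1 to 6, left 2 to 4, up 1 to 1, right 2 to 3 — 7 moves in all.
Check: all 8 open cells covered.

8 -> 9 -> 6 -> 5 -> 4 -> 1 -> 2 -> 3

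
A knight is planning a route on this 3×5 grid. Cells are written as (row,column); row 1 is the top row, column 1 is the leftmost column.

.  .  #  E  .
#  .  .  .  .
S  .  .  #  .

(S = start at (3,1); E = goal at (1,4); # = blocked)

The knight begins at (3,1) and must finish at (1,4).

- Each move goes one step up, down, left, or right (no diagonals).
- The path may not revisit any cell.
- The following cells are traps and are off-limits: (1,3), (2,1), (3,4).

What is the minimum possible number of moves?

5

The Manhattan distance from (3,1) to (1,4) is |3−1| + |1−4| = 5, so at least 5 moves are needed.
A route of 5 moves achieves this: (3,1) → (3,2) → (2,2) → (2,3) → (2,4) → (1,4).
Since 5 matches the lower bound, it is optimal.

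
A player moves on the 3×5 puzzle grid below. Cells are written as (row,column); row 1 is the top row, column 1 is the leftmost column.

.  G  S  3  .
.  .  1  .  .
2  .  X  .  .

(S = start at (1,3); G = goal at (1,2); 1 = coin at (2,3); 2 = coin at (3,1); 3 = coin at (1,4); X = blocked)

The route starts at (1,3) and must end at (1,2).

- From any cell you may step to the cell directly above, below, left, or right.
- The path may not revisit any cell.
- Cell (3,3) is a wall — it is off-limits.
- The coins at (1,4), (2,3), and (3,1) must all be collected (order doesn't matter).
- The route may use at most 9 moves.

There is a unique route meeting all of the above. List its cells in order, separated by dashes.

(1,3) - (1,4) - (2,4) - (2,3) - (2,2) - (3,2) - (3,1) - (2,1) - (1,1) - (1,2)

Any route must reach (1,4), (2,3), and (3,1) and still end at (1,2) within 9 moves, so the order of the required stops is forced.
Route from (1,3): right to (1,4), down to (2,4), 2× left (reaching (2,2)), down to (3,2), left to (3,1), 2× up (reaching (1,1)), right to (1,2) — 9 moves in all.
Check: all required cells visited; 9 ≤ 9 moves.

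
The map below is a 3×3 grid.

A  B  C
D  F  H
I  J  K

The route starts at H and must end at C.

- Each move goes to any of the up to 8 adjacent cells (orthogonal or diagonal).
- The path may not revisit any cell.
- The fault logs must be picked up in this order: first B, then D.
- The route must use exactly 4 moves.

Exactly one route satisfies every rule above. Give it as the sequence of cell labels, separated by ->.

H -> B -> D -> F -> C

The waypoints must appear in the order B, D, with no cell reused.
Route from H: up-left to B, down-left to D, right to F, up-right to C — 4 moves in all.
Check: order respected (B at step 1, D at step 2); 4 moves as required.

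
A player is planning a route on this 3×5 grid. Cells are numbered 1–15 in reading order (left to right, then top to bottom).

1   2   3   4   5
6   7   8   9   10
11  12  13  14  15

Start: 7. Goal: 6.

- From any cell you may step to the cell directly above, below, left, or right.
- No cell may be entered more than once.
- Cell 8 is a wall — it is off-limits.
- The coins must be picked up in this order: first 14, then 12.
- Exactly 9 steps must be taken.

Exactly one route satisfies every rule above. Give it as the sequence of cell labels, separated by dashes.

7 - 2 - 3 - 4 - 9 - 14 - 13 - 12 - 11 - 6

The waypoints must appear in the order 14, 12, with no cell reused.
Route from 7: up to 2, 2× right (reaching 4), 2× down (reaching 14), 3× left (reaching 11), up to 6 — 9 moves in all.
Check: order respected (14 at step 5, 12 at step 7); 9 moves as required.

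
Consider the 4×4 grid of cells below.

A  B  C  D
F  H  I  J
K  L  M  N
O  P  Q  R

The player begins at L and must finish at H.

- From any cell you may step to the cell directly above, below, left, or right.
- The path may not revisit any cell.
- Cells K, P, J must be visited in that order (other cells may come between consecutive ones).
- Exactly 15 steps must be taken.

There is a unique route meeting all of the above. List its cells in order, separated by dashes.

L - K - O - P - Q - R - N - M - I - J - D - C - B - A - F - H

The waypoints must appear in the order K, P, J, with no cell reused.
Route from L: left 1 to K, down 1 to O, right 3 to R, up 1 to N, left 1 to M, up 1 to I, right 1 to J, up 1 to D, left 3 to A, down 1 to F, right 1 to H — 15 moves in all.
Check: order respected (K at step 1, P at step 3, J at step 9); 15 moves as required.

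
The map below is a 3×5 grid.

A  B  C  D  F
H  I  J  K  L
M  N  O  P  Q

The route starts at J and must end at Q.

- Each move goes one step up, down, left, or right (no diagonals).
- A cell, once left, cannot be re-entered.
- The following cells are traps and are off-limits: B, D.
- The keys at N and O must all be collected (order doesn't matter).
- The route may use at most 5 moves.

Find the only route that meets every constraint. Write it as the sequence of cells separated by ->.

Any route must reach N and O and still end at Q within 5 moves, so the order of the required stops is forced.
Route from J: left to I, down to N, 3× right (reaching Q) — 5 moves in all.
Check: all required cells visited; 5 ≤ 5 moves.

J -> I -> N -> O -> P -> Q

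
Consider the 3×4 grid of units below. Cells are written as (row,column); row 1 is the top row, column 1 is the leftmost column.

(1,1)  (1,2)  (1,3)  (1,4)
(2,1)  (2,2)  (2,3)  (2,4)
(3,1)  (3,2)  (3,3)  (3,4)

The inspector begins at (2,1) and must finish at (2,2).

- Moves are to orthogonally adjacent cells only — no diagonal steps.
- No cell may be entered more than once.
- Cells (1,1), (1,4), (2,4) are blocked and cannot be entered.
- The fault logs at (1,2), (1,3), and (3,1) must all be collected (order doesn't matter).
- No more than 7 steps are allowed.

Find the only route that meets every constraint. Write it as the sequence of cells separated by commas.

Any route must reach (1,2), (1,3), and (3,1) and still end at (2,2) within 7 moves, so the order of the required stops is forced.
Route from (2,1): down 1 to (3,1), right 2 to (3,3), up 2 to (1,3), left 1 to (1,2), down 1 to (2,2) — 7 moves in all.
Check: all required cells visited; 7 ≤ 7 moves.

(2,1), (3,1), (3,2), (3,3), (2,3), (1,3), (1,2), (2,2)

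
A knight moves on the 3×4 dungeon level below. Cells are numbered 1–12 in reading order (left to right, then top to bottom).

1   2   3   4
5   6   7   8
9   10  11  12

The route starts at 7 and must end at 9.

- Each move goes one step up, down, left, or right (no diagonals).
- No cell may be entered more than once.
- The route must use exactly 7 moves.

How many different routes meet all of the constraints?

Need simple routes of exactly 7 moves from 7 to 9 (Manhattan distance 3, so 2 moves are spent on a detour and 2 undoing it).
Enumerating: 7 3 2 1 5 6 10 9 | 7 3 4 8 12 11 10 9 | 7 11 10 6 2 1 5 9 | 7 8 4 3 2 6 10 9 | 7 8 4 3 2 6 5 9 | 7 8 4 3 2 1 5 9 | 7 8 12 11 10 6 5 9.
That gives 7 routes.

7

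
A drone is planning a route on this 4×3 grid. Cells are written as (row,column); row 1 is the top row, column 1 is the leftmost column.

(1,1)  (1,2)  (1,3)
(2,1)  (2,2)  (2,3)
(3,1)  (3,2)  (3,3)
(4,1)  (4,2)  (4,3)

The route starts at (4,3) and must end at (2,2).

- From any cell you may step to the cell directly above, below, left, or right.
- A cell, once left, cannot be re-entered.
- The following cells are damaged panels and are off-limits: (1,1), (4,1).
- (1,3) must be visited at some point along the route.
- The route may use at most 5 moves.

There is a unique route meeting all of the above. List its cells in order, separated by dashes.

(4,3) - (3,3) - (2,3) - (1,3) - (1,2) - (2,2)

Any route must reach (1,3) and still end at (2,2) within 5 moves, so the order of the required stops is forced.
Route from (4,3): 3× up (reaching (1,3)), left to (1,2), down to (2,2) — 5 moves in all.
Check: all required cells visited; 5 ≤ 5 moves.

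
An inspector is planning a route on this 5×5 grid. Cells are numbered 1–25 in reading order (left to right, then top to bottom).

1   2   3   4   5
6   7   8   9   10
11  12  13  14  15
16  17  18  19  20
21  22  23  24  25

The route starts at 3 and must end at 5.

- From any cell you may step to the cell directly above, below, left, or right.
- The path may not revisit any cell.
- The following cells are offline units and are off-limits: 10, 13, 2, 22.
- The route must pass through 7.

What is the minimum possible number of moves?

Any route passes through 7 somewhere between 3 and 5. Summing Manhattan distances along the two legs (3 → 7 → 5) gives a lower bound of 2 + 4 = 6 moves.
The shortest route satisfying every rule uses 10 moves: 3 → 8 → 7 → 12 → 17 → 18 → 19 → 14 → 9 → 4 → 5.
The no-revisit rule (legs can't share cells) pushes the minimum above the 6-move bound; an exhaustive check rules out every length from 6 to 9 (on a 4-connected grid the length of any start-to-goal walk has the same parity as the Manhattan bound, so only lengths 6, 8, 10, … need checking), leaving 10 as the minimum.

10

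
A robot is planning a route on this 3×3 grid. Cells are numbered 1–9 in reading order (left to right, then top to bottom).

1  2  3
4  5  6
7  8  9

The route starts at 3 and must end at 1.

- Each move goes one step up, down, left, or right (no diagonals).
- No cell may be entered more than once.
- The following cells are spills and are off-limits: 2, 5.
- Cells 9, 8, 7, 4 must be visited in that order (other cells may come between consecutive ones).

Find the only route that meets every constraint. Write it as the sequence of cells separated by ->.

The waypoints must appear in the order 9, 8, 7, 4, with no cell reused.
Route from 3: down 2 to 9, left 2 to 7, up 2 to 1 — 6 moves in all.
Check: order respected (9 at step 2, 8 at step 3, 7 at step 4, 4 at step 5).

3 -> 6 -> 9 -> 8 -> 7 -> 4 -> 1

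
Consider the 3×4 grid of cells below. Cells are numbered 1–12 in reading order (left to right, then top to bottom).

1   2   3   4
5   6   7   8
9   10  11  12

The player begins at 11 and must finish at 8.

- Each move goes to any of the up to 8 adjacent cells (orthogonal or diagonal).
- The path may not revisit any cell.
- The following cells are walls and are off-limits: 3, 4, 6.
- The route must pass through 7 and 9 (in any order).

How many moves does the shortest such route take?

Any route passes through 7 and 9 in some order between 11 and 8. Summing Chebyshev distances along each leg and taking the cheapest ordering (11 → 9 → 7 → 8) gives a lower bound of 2 + 2 + 1 = 5 moves.
The shortest route satisfying every rule uses 6 moves: 11 → 10 → 9 → 5 → 2 → 7 → 8.
The bound of 5 isn't tight here; checking systematically, no route of length 5 through 5 satisfies every constraint, so 6 is the minimum.

6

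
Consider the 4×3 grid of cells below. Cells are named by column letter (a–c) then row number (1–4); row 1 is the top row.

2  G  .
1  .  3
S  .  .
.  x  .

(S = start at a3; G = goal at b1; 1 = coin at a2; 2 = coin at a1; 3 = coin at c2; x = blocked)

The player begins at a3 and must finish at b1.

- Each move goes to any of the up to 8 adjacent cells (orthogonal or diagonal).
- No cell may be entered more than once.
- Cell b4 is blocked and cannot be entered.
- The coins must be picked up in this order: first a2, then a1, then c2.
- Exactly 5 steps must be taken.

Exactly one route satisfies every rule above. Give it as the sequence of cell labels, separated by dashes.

a3 - a2 - a1 - b2 - c2 - b1

The waypoints must appear in the order a2, a1, c2, with no cell reused.
Route from a3: up 2 to a1, down-right 1 to b2, right 1 to c2, up-left 1 to b1 — 5 moves in all.
Check: order respected (1 at step 1, 2 at step 2, 3 at step 4); 5 moves as required.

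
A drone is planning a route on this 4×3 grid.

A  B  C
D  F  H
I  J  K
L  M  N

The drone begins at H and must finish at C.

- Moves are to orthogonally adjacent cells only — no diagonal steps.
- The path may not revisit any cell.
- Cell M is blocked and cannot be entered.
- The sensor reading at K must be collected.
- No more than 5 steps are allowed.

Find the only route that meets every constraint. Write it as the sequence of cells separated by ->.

H -> K -> J -> F -> B -> C

The budget equals the shortest possible length, so every move has to be on a shortest route through the required cells.
Route from H: down to K, left to J, 2× up (reaching B), right to C — 5 moves in all.
Check: all required cells visited; 5 ≤ 5 moves.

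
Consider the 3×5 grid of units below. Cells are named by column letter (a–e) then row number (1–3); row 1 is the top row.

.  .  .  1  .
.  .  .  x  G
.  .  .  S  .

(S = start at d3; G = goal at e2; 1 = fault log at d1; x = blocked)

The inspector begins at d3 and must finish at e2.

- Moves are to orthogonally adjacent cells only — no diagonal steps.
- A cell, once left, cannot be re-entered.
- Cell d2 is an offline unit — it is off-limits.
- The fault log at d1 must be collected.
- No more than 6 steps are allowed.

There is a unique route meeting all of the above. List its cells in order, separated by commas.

The 6-move cap with required stops at d1 leaves no slack for detours.
Route from d3: left to c3, 2× up (reaching c1), 2× right (reaching e1), down to e2 — 6 moves in all.
Check: all required cells visited; 6 ≤ 6 moves.

d3, c3, c2, c1, d1, e1, e2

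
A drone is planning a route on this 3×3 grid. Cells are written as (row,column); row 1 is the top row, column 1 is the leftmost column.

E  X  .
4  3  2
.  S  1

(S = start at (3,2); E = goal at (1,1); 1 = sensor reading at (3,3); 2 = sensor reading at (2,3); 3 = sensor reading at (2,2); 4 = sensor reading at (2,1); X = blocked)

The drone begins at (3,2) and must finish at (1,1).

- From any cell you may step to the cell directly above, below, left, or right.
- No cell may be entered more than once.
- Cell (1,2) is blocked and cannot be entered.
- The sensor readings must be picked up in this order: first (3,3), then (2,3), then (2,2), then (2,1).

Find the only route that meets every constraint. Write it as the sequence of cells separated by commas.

The waypoints must appear in the order (3,3), (2,3), (2,2), (2,1), with no cell reused.
Route from (3,2): right to (3,3), up to (2,3), 2× left (reaching (2,1)), up to (1,1) — 5 moves in all.
Check: order respected (1 at step 1, 2 at step 2, 3 at step 3, 4 at step 4).

(3,2), (3,3), (2,3), (2,2), (2,1), (1,1)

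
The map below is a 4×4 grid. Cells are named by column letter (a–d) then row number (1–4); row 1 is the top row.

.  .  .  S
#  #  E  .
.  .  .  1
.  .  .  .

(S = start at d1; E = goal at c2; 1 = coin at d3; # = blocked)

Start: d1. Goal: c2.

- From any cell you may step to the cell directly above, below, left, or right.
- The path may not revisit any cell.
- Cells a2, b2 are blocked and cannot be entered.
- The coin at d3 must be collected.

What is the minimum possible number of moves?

Any route passes through d3 somewhere between d1 and c2. Summing Manhattan distances along the two legs (d1 → d3 → c2) gives a lower bound of 2 + 2 = 4 moves.
A route of 4 moves achieves this: d1 → d2 → d3 → c3 → c2.
Since 4 matches the lower bound, it is optimal.

4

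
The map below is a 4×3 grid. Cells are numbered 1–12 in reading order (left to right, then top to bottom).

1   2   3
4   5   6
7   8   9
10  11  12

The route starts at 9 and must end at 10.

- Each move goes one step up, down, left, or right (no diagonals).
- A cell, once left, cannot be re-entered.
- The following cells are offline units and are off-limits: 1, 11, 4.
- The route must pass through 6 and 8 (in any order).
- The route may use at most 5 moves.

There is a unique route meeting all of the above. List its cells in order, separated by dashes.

9 - 6 - 5 - 8 - 7 - 10

The 5-move cap with required stops at 6, 8 leaves no slack for detours.
Route from 9: up to 6, left to 5, down to 8, left to 7, down to 10 — 5 moves in all.
Check: all required cells visited; 5 ≤ 5 moves.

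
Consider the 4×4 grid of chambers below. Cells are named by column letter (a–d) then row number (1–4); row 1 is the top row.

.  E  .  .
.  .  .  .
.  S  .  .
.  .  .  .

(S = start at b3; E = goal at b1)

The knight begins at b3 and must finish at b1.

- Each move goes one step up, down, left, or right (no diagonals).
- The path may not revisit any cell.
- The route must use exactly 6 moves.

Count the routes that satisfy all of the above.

11

Need simple routes of exactly 6 moves from b3 to b1 (Manhattan distance 2, so 2 moves are spent on a detour and 2 undoing it).
Branch systematically from the start, pruning whenever the remaining move budget drops below the Manhattan distance to b1 or differs from it in parity. Grouping the completions by first move — via b2: 1; via b4: 4; via a3: 1; via c3: 5 — and summing: 1 + 4 + 1 + 5 = 11.
That gives 11 routes.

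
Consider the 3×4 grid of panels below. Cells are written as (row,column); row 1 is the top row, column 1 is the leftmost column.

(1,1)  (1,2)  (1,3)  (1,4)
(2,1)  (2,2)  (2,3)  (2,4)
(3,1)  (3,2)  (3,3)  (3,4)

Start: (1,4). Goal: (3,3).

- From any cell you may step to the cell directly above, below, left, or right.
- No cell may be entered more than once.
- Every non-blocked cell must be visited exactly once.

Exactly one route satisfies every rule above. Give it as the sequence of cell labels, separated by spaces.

(1,4) (1,3) (1,2) (1,1) (2,1) (3,1) (3,2) (2,2) (2,3) (2,4) (3,4) (3,3)

Need to visit all 12 open cells exactly once, starting at (1,4) and ending at (3,3).
Cell (3,1) has only two open neighbours ((2,1) and (3,2)), so the path must pass straight through it: one of those is the cell it's entered from and the other is where it exits.
Route from (1,4): left 3 to (1,1), down 2 to (3,1), right 1 to (3,2), up 1 to (2,2), right 2 to (2,4), down 1 to (3,4), left 1 to (3,3) — 11 moves in all.
Check: all 12 open cells covered.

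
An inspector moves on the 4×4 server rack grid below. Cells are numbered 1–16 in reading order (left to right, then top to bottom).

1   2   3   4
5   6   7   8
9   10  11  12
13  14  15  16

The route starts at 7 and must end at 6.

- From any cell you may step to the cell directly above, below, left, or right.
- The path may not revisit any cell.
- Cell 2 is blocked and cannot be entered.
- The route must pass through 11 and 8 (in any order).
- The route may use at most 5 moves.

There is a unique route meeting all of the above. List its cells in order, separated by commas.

The budget equals the shortest possible length, so every move has to be on a shortest route through the required cells.
Route from 7: right 1 to 8, down 1 to 12, left 2 to 10, up 1 to 6 — 5 moves in all.
Check: all required cells visited; 5 ≤ 5 moves.

7, 8, 12, 11, 10, 6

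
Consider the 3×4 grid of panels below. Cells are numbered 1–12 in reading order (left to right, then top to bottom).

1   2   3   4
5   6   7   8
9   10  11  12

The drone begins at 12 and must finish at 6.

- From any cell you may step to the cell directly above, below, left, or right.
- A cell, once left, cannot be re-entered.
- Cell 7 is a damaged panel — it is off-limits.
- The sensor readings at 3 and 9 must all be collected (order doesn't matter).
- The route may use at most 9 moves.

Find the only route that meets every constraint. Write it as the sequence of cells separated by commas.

The budget equals the shortest possible length, so every move has to be on a shortest route through the required cells.
Route from 12: 2× up (reaching 4), 3× left (reaching 1), 2× down (reaching 9), right to 10, up to 6 — 9 moves in all.
Check: all required cells visited; 9 ≤ 9 moves.

12, 8, 4, 3, 2, 1, 5, 9, 10, 6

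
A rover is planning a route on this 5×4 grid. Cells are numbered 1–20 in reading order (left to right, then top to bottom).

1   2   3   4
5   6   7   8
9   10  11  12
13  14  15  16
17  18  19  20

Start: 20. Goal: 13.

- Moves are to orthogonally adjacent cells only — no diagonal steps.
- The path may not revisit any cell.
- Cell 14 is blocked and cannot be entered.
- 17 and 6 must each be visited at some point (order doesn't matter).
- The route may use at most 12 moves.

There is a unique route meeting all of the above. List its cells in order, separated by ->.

20 -> 16 -> 12 -> 8 -> 7 -> 6 -> 10 -> 11 -> 15 -> 19 -> 18 -> 17 -> 13

The 12-move cap with required stops at 17, 6 leaves no slack for detours.
Route from 20: 3× up (reaching 8), 2× left (reaching 6), down to 10, right to 11, 2× down (reaching 19), 2× left (reaching 17), up to 13 — 12 moves in all.
Check: all required cells visited; 12 ≤ 12 moves.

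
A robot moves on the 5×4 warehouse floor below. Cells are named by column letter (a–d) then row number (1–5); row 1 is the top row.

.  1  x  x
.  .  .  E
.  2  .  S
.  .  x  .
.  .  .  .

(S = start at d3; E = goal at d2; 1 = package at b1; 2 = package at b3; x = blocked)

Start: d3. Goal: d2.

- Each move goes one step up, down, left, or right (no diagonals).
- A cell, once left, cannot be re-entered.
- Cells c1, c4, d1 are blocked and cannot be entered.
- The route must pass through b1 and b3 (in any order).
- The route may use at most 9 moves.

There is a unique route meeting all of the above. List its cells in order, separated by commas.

d3, c3, b3, a3, a2, a1, b1, b2, c2, d2

The 9-move cap with required stops at b1, b3 leaves no slack for detours.
Route from d3: left 3 to a3, up 2 to a1, right 1 to b1, down 1 to b2, right 2 to d2 — 9 moves in all.
Check: all required cells visited; 9 ≤ 9 moves.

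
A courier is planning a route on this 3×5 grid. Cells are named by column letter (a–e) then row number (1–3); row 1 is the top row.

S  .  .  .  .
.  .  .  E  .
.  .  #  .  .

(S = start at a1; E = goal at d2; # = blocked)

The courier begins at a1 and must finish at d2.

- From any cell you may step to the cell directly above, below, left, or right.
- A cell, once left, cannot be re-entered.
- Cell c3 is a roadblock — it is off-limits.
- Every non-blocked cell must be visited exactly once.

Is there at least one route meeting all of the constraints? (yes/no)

no

Colour the cells like a checkerboard: each orthogonal step flips colour, so a Hamiltonian route alternates colours. Here there are 7 cells of one colour and 7 of the other, with start on the same colour as the goal — the counts and endpoints can't be arranged into an alternating sequence of length 14, so no Hamiltonian route exists.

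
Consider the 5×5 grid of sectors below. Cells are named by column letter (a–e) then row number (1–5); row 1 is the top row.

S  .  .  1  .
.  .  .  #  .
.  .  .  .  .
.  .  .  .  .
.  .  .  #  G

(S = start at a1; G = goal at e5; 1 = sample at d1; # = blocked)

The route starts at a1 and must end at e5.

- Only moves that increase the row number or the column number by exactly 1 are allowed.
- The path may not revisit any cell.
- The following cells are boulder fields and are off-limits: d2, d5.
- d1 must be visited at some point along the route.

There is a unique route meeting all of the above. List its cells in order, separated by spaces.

a1 b1 c1 d1 e1 e2 e3 e4 e5

Moves only go right or down, so the column and row indices never decrease.
Route from a1: right 4 to e1, down 4 to e5 — 8 moves in all.
Check: all required cells visited.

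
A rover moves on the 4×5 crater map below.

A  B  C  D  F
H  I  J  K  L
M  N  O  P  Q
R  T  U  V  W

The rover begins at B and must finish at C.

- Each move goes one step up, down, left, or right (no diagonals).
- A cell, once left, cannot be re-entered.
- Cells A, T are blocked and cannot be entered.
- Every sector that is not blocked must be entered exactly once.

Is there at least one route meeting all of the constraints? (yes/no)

Cell R has only one open neighbour but is neither the start nor the goal, so a Hamiltonian route would have to both enter and leave it through the same neighbour — impossible without revisiting.

no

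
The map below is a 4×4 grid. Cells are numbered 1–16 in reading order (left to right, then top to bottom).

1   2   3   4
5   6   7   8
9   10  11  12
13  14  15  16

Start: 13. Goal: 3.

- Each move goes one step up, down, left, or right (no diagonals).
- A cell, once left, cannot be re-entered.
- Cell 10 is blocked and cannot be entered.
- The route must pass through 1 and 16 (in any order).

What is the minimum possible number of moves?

Any route passes through 1 and 16 in some order between 13 and 3. Summing Manhattan distances along each leg and taking the cheapest ordering (13 → 16 → 1 → 3) gives a lower bound of 3 + 6 + 2 = 11 moves.
A route of 11 moves achieves this: 13 → 14 → 15 → 16 → 12 → 8 → 7 → 6 → 5 → 1 → 2 → 3.
Since 11 matches the lower bound, it is optimal.

11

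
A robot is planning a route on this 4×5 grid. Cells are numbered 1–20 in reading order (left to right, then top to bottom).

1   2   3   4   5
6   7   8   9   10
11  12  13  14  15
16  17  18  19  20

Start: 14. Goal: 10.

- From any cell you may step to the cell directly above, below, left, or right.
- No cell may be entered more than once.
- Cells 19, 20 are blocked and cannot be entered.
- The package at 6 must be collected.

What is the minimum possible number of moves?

Any route passes through 6 somewhere between 14 and 10. Summing Manhattan distances along the two legs (14 → 6 → 10) gives a lower bound of 4 + 4 = 8 moves.
A route of 8 moves achieves this: 14 → 13 → 12 → 11 → 6 → 7 → 8 → 9 → 10.
Since 8 matches the lower bound, it is optimal.

8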